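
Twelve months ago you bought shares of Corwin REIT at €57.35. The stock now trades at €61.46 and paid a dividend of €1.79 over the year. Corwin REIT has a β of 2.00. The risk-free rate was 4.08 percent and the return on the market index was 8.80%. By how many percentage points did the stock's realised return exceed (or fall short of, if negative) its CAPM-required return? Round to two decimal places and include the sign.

-3.23%

Realised HPR = (P1 + D1 − P0) / P0 = (61.46 + 1.79 − 57.35) / 57.35 = 5.90 / 57.35 = 10.2877%
MRP = 8.80% − 4.08% = 4.72%
CAPM required = R_f + β·MRP = 4.08% + 2.00 × 4.72% = 13.5200%
α = realised − required = 10.2877% − 13.5200% = -3.23%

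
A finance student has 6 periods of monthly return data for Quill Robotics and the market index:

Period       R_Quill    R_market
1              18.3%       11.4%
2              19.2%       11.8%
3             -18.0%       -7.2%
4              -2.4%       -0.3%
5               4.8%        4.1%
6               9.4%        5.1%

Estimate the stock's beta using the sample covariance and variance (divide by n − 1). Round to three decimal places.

Mean R_i = (18.3 + 19.2 − 18.0 − 2.4 + 4.8 + 9.4) / 6 = 5.2167%
Mean R_m = (11.4 + 11.8 − 7.2 − 0.3 + 4.1 + 5.1) / 6 = 4.1500%
Σ(R_i − R̄_i)(R_m − R̄_m) = 503.2250  ⇒  Cov = 503.2250 / 5 = 100.6450
Σ(R_m − R̄_m)² = 260.6150  ⇒  Var(R_m) = 260.6150 / 5 = 52.1230
β = Cov / Var(R_m) = 100.6450 / 52.1230 = 1.9309

1.931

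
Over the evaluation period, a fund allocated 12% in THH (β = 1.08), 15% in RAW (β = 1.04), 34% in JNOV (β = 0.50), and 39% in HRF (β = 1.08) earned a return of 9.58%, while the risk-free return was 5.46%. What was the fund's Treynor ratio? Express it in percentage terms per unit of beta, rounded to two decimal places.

4.70%

β_P = 0.12×1.08 + 0.15×1.04 + 0.34×0.50 + 0.39×1.08 = 0.8768
Treynor = (R_P − R_f) / β_P = (9.58% − 5.46%) / 0.8768 = 4.12% / 0.8768 = 4.70%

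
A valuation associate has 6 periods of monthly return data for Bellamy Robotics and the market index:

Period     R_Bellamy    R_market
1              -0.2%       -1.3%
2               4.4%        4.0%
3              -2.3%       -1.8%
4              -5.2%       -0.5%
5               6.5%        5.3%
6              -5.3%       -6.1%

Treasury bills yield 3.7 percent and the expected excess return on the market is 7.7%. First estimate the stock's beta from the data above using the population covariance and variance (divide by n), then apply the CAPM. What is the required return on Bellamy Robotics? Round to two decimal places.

11.83%

Mean R_i = (-0.2 + 4.4 − 2.3 − 5.2 + 6.5 − 5.3) / 6 = -0.3500%
Mean R_m = (-1.3 + 4.0 − 1.8 − 0.5 + 5.3 − 6.1) / 6 = -0.0667%
Σ(R_i − R̄_i)(R_m − R̄_m) = 91.2400  ⇒  Cov = 91.2400 / 6 = 15.2067
Σ(R_m − R̄_m)² = 86.4533  ⇒  Var(R_m) = 86.4533 / 6 = 14.4089
β = Cov / Var(R_m) = 15.2067 / 14.4089 = 1.0554
E(R) = R_f + β × MRP = 3.7% + 1.0554 × 7.7% = 11.83%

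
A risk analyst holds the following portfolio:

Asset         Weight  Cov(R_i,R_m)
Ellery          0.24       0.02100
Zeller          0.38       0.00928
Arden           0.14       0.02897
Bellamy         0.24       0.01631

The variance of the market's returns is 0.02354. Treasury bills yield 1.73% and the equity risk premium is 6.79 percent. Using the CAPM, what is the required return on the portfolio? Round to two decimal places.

6.50%

β_Ellery = 0.02100 / 0.02354 = 0.8921
β_Zeller = 0.00928 / 0.02354 = 0.3942
β_Arden = 0.02897 / 0.02354 = 1.2307
β_Bellamy = 0.01631 / 0.02354 = 0.6929
β_P = Σ w_i β_i = 0.24×0.8921 + 0.38×0.3942 + 0.14×1.2307 + 0.24×0.6929 = 0.7025
E(R_P) = R_f + β_P × MRP = 1.73% + 0.7025 × 6.79% = 6.50%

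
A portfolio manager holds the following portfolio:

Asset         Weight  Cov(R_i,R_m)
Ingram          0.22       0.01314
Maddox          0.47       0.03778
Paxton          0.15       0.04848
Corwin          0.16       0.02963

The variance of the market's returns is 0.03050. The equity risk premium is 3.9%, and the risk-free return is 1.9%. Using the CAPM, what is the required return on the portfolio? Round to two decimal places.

β_Ingram = 0.01314 / 0.03050 = 0.4308
β_Maddox = 0.03778 / 0.03050 = 1.2387
β_Paxton = 0.04848 / 0.03050 = 1.5895
β_Corwin = 0.02963 / 0.03050 = 0.9715
β_P = Σ w_i β_i = 0.22×0.4308 + 0.47×1.2387 + 0.15×1.5895 + 0.16×0.9715 = 1.0708
E(R_P) = R_f + β_P × MRP = 1.9% + 1.0708 × 3.9% = 6.08%

6.08%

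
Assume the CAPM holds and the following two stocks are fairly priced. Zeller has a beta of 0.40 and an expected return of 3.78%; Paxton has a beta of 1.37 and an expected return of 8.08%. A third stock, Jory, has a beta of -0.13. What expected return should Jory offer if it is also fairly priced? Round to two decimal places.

1.43%

MRP (SML slope) = (8.08% − 3.78%) / (1.37 − 0.40) = 4.30% / 0.97 = 4.4330%
R_f (intercept) = 3.78% − 0.40 × 4.4330% = 2.0068%
E(R_Jory) = R_f + β × MRP = 2.0068% + -0.13 × 4.4330% = 1.43%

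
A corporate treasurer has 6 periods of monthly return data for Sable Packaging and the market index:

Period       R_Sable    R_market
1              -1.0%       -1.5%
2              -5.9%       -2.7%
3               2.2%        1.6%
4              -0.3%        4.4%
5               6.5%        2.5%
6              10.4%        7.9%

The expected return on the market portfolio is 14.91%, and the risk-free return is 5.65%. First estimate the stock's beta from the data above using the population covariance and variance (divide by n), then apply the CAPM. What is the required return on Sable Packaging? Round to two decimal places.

17.19%

Mean R_i = (-1.0 − 5.9 + 2.2 − 0.3 + 6.5 + 10.4) / 6 = 1.9833%
Mean R_m = (-1.5 − 2.7 + 1.6 + 4.4 + 2.5 + 7.9) / 6 = 2.0333%
Σ(R_i − R̄_i)(R_m − R̄_m) = 93.8433  ⇒  Cov = 93.8433 / 6 = 15.6406
Σ(R_m − R̄_m)² = 75.3133  ⇒  Var(R_m) = 75.3133 / 6 = 12.5522
β = Cov / Var(R_m) = 15.6406 / 12.5522 = 1.2460
MRP = 14.91% − 5.65% = 9.26%
E(R) = R_f + β × MRP = 5.65% + 1.2460 × 9.26% = 17.19%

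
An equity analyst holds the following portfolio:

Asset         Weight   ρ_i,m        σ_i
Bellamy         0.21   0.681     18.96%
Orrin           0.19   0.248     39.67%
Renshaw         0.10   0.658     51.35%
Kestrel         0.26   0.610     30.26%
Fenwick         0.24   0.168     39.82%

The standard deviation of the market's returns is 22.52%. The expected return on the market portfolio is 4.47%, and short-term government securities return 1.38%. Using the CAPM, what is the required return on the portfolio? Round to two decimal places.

3.35%

β_Bellamy = 0.681 × 18.96% / 22.52% = 0.5733
β_Orrin = 0.248 × 39.67% / 22.52% = 0.4369
β_Renshaw = 0.658 × 51.35% / 22.52% = 1.5004
β_Kestrel = 0.610 × 30.26% / 22.52% = 0.8197
β_Fenwick = 0.168 × 39.82% / 22.52% = 0.2971
β_P = Σ w_i β_i = 0.21×0.5733 + 0.19×0.4369 + 0.10×1.5004 + 0.26×0.8197 + 0.24×0.2971 = 0.6379
MRP = 4.47% − 1.38% = 3.09%
E(R_P) = R_f + β_P × MRP = 1.38% + 0.6379 × 3.09% = 3.35%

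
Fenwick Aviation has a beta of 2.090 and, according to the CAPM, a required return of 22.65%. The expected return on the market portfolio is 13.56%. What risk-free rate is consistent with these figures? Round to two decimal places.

5.22%

E(R) = R_f + β(E(R_m) − R_f) = R_f(1 − β) + β·E(R_m)
22.65% = R_f × (1 − 2.090) + 2.090 × 13.56%
22.65% = R_f × -1.090 + 28.34040%
R_f = (22.65% − 28.34040%) / -1.090 = 5.22%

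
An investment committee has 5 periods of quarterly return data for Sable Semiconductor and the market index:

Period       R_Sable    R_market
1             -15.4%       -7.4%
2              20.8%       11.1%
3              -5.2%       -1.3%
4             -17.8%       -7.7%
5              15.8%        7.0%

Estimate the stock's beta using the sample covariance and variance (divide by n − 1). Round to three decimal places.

Mean R_i = (-15.4 + 20.8 − 5.2 − 17.8 + 15.8) / 5 = -0.3600%
Mean R_m = (-7.4 + 11.1 − 1.3 − 7.7 + 7.0) / 5 = 0.3400%
Σ(R_i − R̄_i)(R_m − R̄_m) = 599.8720  ⇒  Cov = 599.8720 / 4 = 149.9680
Σ(R_m − R̄_m)² = 287.3720  ⇒  Var(R_m) = 287.3720 / 4 = 71.8430
β = Cov / Var(R_m) = 149.9680 / 71.8430 = 2.0874

2.087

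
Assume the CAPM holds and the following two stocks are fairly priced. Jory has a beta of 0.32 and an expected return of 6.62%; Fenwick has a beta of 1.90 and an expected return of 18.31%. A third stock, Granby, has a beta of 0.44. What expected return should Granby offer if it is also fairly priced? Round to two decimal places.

7.51%

MRP (SML slope) = (18.31% − 6.62%) / (1.90 − 0.32) = 11.69% / 1.58 = 7.3987%
R_f (intercept) = 6.62% − 0.32 × 7.3987% = 4.2524%
E(R_Granby) = R_f + β × MRP = 4.2524% + 0.44 × 7.3987% = 7.51%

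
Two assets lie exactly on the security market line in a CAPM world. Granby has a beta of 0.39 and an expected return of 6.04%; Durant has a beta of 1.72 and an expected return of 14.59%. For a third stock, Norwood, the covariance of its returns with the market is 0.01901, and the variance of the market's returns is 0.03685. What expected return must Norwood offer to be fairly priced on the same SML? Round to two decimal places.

6.85%

MRP = (14.59% − 6.04%) / (1.72 − 0.39) = 6.4286%
R_f = 6.04% − 0.39 × 6.4286% = 3.5328%
β_Norwood = Cov / Var(R_m) = 0.01901 / 0.03685 = 0.5159
E(R_Norwood) = R_f + β × MRP = 3.5328% + 0.5159 × 6.4286% = 6.85%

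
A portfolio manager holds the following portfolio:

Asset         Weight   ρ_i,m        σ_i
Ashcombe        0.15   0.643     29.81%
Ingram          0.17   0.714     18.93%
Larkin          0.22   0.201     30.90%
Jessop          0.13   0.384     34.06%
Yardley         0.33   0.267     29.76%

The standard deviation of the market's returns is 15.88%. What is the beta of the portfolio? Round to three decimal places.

β_Ashcombe = 0.643 × 29.81% / 15.88% = 1.2070
β_Ingram = 0.714 × 18.93% / 15.88% = 0.8511
β_Larkin = 0.201 × 30.90% / 15.88% = 0.3911
β_Jessop = 0.384 × 34.06% / 15.88% = 0.8236
β_Yardley = 0.267 × 29.76% / 15.88% = 0.5004
β_P = Σ w_i β_i = 0.15×1.2070 + 0.17×0.8511 + 0.22×0.3911 + 0.13×0.8236 + 0.33×0.5004 = 0.6840

0.684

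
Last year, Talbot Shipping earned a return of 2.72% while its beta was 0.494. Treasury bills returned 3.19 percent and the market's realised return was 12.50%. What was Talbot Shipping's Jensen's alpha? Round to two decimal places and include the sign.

Market excess return = 12.50% − 3.19% = 9.31%
CAPM benchmark = R_f + β(R_m − R_f) = 3.19% + 0.494 × 9.31% = 7.78914%
α = actual − benchmark = 2.72% − 7.78914% = -5.07%

-5.07%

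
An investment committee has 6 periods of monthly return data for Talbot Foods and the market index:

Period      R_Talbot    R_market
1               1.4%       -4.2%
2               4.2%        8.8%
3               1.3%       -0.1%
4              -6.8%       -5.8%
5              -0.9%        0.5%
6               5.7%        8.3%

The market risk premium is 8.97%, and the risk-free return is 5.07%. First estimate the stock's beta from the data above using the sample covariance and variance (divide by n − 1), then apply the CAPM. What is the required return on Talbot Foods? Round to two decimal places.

10.36%

Mean R_i = (1.4 + 4.2 + 1.3 − 6.8 − 0.9 + 5.7) / 6 = 0.8167%
Mean R_m = (-4.2 + 8.8 − 0.1 − 5.8 + 0.5 + 8.3) / 6 = 1.2500%
Σ(R_i − R̄_i)(R_m − R̄_m) = 111.1250  ⇒  Cov = 111.1250 / 5 = 22.2250
Σ(R_m − R̄_m)² = 188.4950  ⇒  Var(R_m) = 188.4950 / 5 = 37.6990
β = Cov / Var(R_m) = 22.2250 / 37.6990 = 0.5895
E(R) = R_f + β × MRP = 5.07% + 0.5895 × 8.97% = 10.36%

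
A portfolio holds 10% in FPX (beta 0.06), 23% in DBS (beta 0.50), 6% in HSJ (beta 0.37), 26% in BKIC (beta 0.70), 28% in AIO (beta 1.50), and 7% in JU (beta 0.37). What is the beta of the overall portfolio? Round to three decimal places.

0.771

β_P = Σ w_i β_i = 0.10×0.06 + 0.23×0.50 + 0.06×0.37 + 0.26×0.70 + 0.28×1.50 + 0.07×0.37 = 0.7711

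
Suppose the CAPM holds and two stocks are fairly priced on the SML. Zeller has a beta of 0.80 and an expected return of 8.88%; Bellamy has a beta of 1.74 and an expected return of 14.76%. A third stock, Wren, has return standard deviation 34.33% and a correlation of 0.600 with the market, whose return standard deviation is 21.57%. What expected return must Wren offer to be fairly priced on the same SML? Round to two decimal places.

MRP = (14.76% − 8.88%) / (1.74 − 0.80) = 6.2553%
R_f = 8.88% − 0.80 × 6.2553% = 3.8758%
β_Wren = ρ·σ_i/σ_m = 0.600 × 34.33 / 21.57 = 0.9549
E(R_Wren) = R_f + β × MRP = 3.8758% + 0.9549 × 6.2553% = 9.85%

9.85%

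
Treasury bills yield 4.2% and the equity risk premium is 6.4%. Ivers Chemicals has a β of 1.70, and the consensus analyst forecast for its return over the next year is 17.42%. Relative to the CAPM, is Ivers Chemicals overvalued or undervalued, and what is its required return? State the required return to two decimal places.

Required return = R_f + β·MRP = 4.2% + 1.70 × 6.4% = 15.08%
Forecast 17.42% > required 15.08% → the stock plots above the SML → undervalued.

Undervalued; required return 15.08%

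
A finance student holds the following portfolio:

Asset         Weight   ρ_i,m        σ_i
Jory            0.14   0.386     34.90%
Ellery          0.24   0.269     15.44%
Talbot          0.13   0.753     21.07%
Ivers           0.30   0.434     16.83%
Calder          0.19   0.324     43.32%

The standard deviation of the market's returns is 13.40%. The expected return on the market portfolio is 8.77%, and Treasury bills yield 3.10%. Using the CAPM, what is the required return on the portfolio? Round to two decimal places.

β_Jory = 0.386 × 34.90% / 13.40% = 1.0053
β_Ellery = 0.269 × 15.44% / 13.40% = 0.3100
β_Talbot = 0.753 × 21.07% / 13.40% = 1.1840
β_Ivers = 0.434 × 16.83% / 13.40% = 0.5451
β_Calder = 0.324 × 43.32% / 13.40% = 1.0474
β_P = Σ w_i β_i = 0.14×1.0053 + 0.24×0.3100 + 0.13×1.1840 + 0.30×0.5451 + 0.19×1.0474 = 0.7316
MRP = 8.77% − 3.10% = 5.67%
E(R_P) = R_f + β_P × MRP = 3.10% + 0.7316 × 5.67% = 7.25%

7.25%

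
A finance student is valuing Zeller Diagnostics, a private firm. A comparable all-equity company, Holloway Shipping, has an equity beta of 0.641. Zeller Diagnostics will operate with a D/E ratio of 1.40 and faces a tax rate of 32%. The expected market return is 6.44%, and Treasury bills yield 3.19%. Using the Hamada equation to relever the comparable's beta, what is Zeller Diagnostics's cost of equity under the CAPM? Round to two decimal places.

7.26%

β_L = β_U × [1 + (1 − t)(D/E)] = 0.641 × [1 + (1 − 0.32) × 1.40]
    = 0.641 × [1 + 0.68 × 1.40] = 0.641 × 1.9520 = 1.2512
MRP = 6.44% − 3.19% = 3.25%
E(R) = R_f + β_L × MRP = 3.19% + 1.2512 × 3.25% = 7.26%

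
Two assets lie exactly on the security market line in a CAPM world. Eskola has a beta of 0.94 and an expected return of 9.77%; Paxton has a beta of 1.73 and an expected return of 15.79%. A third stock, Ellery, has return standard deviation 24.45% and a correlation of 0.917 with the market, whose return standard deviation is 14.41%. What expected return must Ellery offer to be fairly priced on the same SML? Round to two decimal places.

MRP = (15.79% − 9.77%) / (1.73 − 0.94) = 7.6203%
R_f = 9.77% − 0.94 × 7.6203% = 2.6069%
β_Ellery = ρ·σ_i/σ_m = 0.917 × 24.45 / 14.41 = 1.5559
E(R_Ellery) = R_f + β × MRP = 2.6069% + 1.5559 × 7.6203% = 14.46%

14.46%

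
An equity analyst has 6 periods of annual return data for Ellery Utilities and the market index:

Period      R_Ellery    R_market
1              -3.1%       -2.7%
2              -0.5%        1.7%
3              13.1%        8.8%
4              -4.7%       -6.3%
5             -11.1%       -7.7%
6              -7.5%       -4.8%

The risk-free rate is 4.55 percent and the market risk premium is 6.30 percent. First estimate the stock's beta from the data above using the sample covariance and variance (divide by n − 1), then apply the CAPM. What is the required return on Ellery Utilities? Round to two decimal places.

12.82%

Mean R_i = (-3.1 − 0.5 + 13.1 − 4.7 − 11.1 − 7.5) / 6 = -2.3000%
Mean R_m = (-2.7 + 1.7 + 8.8 − 6.3 − 7.7 − 4.8) / 6 = -1.8333%
Σ(R_i − R̄_i)(R_m − R̄_m) = 248.5800  ⇒  Cov = 248.5800 / 5 = 49.7160
Σ(R_m − R̄_m)² = 189.4733  ⇒  Var(R_m) = 189.4733 / 5 = 37.8947
β = Cov / Var(R_m) = 49.7160 / 37.8947 = 1.3120
E(R) = R_f + β × MRP = 4.55% + 1.3120 × 6.30% = 12.82%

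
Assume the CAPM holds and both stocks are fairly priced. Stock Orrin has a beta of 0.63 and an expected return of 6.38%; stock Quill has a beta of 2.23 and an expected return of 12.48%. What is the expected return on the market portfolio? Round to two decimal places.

Both satisfy E(R) = R_f + β·MRP, so the slope of the SML is
MRP = (12.48% − 6.38%) / (2.23 − 0.63) = 6.10% / 1.60 = 3.8125%
R_f = E(R_Orrin) − β_Orrin·MRP = 6.38% − 0.63 × 3.8125% = 3.9781%
E(R_m) = R_f + MRP = 3.9781% + 3.8125% = 7.79%

7.79%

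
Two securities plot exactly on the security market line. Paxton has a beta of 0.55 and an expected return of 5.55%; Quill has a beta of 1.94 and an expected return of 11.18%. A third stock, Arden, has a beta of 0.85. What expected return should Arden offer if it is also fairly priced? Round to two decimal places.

MRP (SML slope) = (11.18% − 5.55%) / (1.94 − 0.55) = 5.63% / 1.39 = 4.0504%
R_f (intercept) = 5.55% − 0.55 × 4.0504% = 3.3223%
E(R_Arden) = R_f + β × MRP = 3.3223% + 0.85 × 4.0504% = 6.77%

6.77%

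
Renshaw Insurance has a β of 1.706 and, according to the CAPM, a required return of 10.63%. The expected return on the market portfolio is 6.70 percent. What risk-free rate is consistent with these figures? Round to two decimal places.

E(R) = R_f + β(E(R_m) − R_f) = R_f(1 − β) + β·E(R_m)
10.63% = R_f × (1 − 1.706) + 1.706 × 6.70%
10.63% = R_f × -0.706 + 11.43020%
R_f = (10.63% − 11.43020%) / -0.706 = 1.13%

1.13%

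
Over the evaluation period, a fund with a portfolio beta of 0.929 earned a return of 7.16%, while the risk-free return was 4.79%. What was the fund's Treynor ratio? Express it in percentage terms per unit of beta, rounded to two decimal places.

Treynor = (R_P − R_f) / β_P = (7.16% − 4.79%) / 0.9290 = 2.37% / 0.9290 = 2.55%

2.55%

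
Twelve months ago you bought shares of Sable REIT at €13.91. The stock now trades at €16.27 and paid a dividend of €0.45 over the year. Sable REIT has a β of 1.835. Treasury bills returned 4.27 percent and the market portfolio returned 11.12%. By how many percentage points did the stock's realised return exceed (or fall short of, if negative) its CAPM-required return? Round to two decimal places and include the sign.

Realised HPR = (P1 + D1 − P0) / P0 = (16.27 + 0.45 − 13.91) / 13.91 = 2.81 / 13.91 = 20.2013%
MRP = 11.12% − 4.27% = 6.85%
CAPM required = R_f + β·MRP = 4.27% + 1.835 × 6.85% = 16.83975%
α = realised − required = 20.2013% − 16.83975% = +3.36%

+3.36%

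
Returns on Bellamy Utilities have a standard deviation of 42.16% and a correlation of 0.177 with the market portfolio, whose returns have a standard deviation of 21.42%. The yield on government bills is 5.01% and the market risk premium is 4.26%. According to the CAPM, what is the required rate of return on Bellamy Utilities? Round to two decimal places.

6.49%

β = ρ × σ_i / σ_m = 0.177 × 42.16% / 21.42% = 0.3484
E(R) = 5.01% + 0.3484 × 4.26% = 6.49%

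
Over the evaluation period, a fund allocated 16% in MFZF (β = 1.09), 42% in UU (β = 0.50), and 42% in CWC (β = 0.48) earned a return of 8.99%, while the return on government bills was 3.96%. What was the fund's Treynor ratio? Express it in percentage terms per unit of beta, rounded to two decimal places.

8.58%

β_P = 0.16×1.09 + 0.42×0.50 + 0.42×0.48 = 0.5860
Treynor = (R_P − R_f) / β_P = (8.99% − 3.96%) / 0.5860 = 5.03% / 0.5860 = 8.58%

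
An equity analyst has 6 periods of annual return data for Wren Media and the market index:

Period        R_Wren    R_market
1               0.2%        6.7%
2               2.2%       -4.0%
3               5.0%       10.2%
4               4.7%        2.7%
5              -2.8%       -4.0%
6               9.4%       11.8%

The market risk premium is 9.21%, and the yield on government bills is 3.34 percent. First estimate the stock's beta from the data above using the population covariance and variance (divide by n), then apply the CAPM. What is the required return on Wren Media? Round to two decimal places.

Mean R_i = (0.2 + 2.2 + 5.0 + 4.7 − 2.8 + 9.4) / 6 = 3.1167%
Mean R_m = (6.7 − 4.0 + 10.2 + 2.7 − 4.0 + 11.8) / 6 = 3.9000%
Σ(R_i − R̄_i)(R_m − R̄_m) = 105.4200  ⇒  Cov = 105.4200 / 6 = 17.5700
Σ(R_m − R̄_m)² = 236.2000  ⇒  Var(R_m) = 236.2000 / 6 = 39.3667
β = Cov / Var(R_m) = 17.5700 / 39.3667 = 0.4463
E(R) = R_f + β × MRP = 3.34% + 0.4463 × 9.21% = 7.45%

7.45%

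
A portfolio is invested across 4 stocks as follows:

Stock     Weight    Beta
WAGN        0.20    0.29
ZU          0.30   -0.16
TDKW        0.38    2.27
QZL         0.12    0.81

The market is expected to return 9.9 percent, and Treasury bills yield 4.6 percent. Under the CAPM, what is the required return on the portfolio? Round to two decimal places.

9.74%

β_P = Σ w_i β_i = 0.20×0.29 + 0.30×-0.16 + 0.38×2.27 + 0.12×0.81 = 0.9698
MRP = 9.9% − 4.6% = 5.30%
E(R_P) = R_f + β_P × MRP = 4.6% + 0.9698 × 5.3% = 9.74%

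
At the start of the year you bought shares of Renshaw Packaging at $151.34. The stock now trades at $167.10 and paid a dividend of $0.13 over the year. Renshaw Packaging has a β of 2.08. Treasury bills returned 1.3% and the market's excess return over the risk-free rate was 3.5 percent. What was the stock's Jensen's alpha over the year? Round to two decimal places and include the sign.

Realised HPR = (P1 + D1 − P0) / P0 = (167.10 + 0.13 − 151.34) / 151.34 = 15.89 / 151.34 = 10.4995%
CAPM required = R_f + β·MRP = 1.3% + 2.08 × 3.5% = 8.5800%
α = realised − required = 10.4995% − 8.5800% = +1.92%

+1.92%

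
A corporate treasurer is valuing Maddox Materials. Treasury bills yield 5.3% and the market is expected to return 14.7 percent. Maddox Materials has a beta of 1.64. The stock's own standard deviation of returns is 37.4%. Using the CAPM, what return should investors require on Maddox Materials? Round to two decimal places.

20.72%

Market risk premium = E(R_m) − R_f = 14.7% − 5.3% = 9.40%
E(R) = R_f + β × MRP = 5.3% + 1.64 × 9.4% = 20.72%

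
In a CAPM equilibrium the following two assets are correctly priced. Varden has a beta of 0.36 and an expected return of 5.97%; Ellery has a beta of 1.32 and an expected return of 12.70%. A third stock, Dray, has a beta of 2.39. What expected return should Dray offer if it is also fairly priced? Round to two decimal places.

MRP (SML slope) = (12.70% − 5.97%) / (1.32 − 0.36) = 6.73% / 0.96 = 7.0104%
R_f (intercept) = 5.97% − 0.36 × 7.0104% = 3.4463%
E(R_Dray) = R_f + β × MRP = 3.4463% + 2.39 × 7.0104% = 20.20%

20.20%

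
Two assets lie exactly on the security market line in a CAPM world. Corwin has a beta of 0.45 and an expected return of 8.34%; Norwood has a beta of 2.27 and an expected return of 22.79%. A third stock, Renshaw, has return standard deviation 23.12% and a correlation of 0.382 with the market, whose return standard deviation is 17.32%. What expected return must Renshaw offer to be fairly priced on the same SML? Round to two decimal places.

8.82%

MRP = (22.79% − 8.34%) / (2.27 − 0.45) = 7.9396%
R_f = 8.34% − 0.45 × 7.9396% = 4.7672%
β_Renshaw = ρ·σ_i/σ_m = 0.382 × 23.12 / 17.32 = 0.5099
E(R_Renshaw) = R_f + β × MRP = 4.7672% + 0.5099 × 7.9396% = 8.82%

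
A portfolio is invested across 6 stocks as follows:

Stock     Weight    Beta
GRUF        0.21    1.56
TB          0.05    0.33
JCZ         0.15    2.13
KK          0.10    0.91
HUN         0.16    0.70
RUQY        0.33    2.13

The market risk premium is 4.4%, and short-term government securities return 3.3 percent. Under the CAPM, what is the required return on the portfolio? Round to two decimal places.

β_P = Σ w_i β_i = 0.21×1.56 + 0.05×0.33 + 0.15×2.13 + 0.10×0.91 + 0.16×0.70 + 0.33×2.13 = 1.5695
E(R_P) = R_f + β_P × MRP = 3.3% + 1.5695 × 4.4% = 10.21%

10.21%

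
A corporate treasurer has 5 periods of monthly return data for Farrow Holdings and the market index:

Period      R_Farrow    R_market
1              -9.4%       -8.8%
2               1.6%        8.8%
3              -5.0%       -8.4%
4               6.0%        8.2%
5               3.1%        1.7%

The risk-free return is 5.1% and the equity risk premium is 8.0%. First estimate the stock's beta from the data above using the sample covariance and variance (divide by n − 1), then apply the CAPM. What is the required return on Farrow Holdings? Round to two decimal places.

Mean R_i = (-9.4 + 1.6 − 5.0 + 6.0 + 3.1) / 5 = -0.7400%
Mean R_m = (-8.8 + 8.8 − 8.4 + 8.2 + 1.7) / 5 = 0.3000%
Σ(R_i − R̄_i)(R_m − R̄_m) = 194.3800  ⇒  Cov = 194.3800 / 4 = 48.5950
Σ(R_m − R̄_m)² = 295.1200  ⇒  Var(R_m) = 295.1200 / 4 = 73.7800
β = Cov / Var(R_m) = 48.5950 / 73.7800 = 0.6586
E(R) = R_f + β × MRP = 5.1% + 0.6586 × 8.0% = 10.37%

10.37%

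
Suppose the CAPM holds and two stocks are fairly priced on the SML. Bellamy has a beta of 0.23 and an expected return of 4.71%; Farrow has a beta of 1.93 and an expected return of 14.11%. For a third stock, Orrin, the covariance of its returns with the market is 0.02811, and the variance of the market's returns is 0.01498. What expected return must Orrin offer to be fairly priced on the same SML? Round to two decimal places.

13.81%

MRP = (14.11% − 4.71%) / (1.93 − 0.23) = 5.5294%
R_f = 4.71% − 0.23 × 5.5294% = 3.4382%
β_Orrin = Cov / Var(R_m) = 0.02811 / 0.01498 = 1.8765
E(R_Orrin) = R_f + β × MRP = 3.4382% + 1.8765 × 5.5294% = 13.81%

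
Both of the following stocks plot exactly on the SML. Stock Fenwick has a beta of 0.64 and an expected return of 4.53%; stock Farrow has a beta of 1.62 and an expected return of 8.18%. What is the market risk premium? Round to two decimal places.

3.72%

Both satisfy E(R) = R_f + β·MRP, so the slope of the SML is
MRP = (8.18% − 4.53%) / (1.62 − 0.64) = 3.65% / 0.98 = 3.7245%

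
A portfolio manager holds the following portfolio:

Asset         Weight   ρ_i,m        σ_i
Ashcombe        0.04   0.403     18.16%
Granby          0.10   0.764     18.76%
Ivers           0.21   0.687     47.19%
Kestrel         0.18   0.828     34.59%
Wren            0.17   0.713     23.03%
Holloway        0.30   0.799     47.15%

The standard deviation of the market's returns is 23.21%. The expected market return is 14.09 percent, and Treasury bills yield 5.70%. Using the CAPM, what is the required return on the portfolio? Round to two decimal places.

15.74%

β_Ashcombe = 0.403 × 18.16% / 23.21% = 0.3153
β_Granby = 0.764 × 18.76% / 23.21% = 0.6175
β_Ivers = 0.687 × 47.19% / 23.21% = 1.3968
β_Kestrel = 0.828 × 34.59% / 23.21% = 1.2340
β_Wren = 0.713 × 23.03% / 23.21% = 0.7075
β_Holloway = 0.799 × 47.15% / 23.21% = 1.6231
β_P = Σ w_i β_i = 0.04×0.3153 + 0.10×0.6175 + 0.21×1.3968 + 0.18×1.2340 + 0.17×0.7075 + 0.30×1.6231 = 1.1970
MRP = 14.09% − 5.70% = 8.39%
E(R_P) = R_f + β_P × MRP = 5.70% + 1.1970 × 8.39% = 15.74%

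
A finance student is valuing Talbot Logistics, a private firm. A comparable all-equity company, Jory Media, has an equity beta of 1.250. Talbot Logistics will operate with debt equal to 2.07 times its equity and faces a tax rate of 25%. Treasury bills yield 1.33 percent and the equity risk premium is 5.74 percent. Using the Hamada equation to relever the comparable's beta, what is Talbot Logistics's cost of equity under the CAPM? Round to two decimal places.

19.64%

β_L = β_U × [1 + (1 − t)(D/E)] = 1.250 × [1 + (1 − 0.25) × 2.07]
    = 1.250 × [1 + 0.75 × 2.07] = 1.250 × 2.5525 = 3.1906
E(R) = R_f + β_L × MRP = 1.33% + 3.1906 × 5.74% = 19.64%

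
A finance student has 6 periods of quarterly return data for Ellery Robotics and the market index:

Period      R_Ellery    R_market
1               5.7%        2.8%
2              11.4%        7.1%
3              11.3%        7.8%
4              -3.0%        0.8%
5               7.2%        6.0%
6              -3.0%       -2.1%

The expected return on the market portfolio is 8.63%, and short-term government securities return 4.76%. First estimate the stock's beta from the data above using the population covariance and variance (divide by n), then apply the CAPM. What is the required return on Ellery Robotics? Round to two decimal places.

10.91%

Mean R_i = (5.7 + 11.4 + 11.3 − 3.0 + 7.2 − 3.0) / 6 = 4.9333%
Mean R_m = (2.8 + 7.1 + 7.8 + 0.8 + 6.0 − 2.1) / 6 = 3.7333%
Σ(R_i − R̄_i)(R_m − R̄_m) = 121.6333  ⇒  Cov = 121.6333 / 6 = 20.2722
Σ(R_m − R̄_m)² = 76.5133  ⇒  Var(R_m) = 76.5133 / 6 = 12.7522
β = Cov / Var(R_m) = 20.2722 / 12.7522 = 1.5897
MRP = 8.63% − 4.76% = 3.87%
E(R) = R_f + β × MRP = 4.76% + 1.5897 × 3.87% = 10.91%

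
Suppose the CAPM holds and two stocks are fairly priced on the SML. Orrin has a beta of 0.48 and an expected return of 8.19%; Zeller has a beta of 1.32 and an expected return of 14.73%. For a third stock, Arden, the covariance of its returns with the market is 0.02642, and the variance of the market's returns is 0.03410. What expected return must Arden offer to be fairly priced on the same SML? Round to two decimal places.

MRP = (14.73% − 8.19%) / (1.32 − 0.48) = 7.7857%
R_f = 8.19% − 0.48 × 7.7857% = 4.4529%
β_Arden = Cov / Var(R_m) = 0.02642 / 0.03410 = 0.7748
E(R_Arden) = R_f + β × MRP = 4.4529% + 0.7748 × 7.7857% = 10.49%

10.49%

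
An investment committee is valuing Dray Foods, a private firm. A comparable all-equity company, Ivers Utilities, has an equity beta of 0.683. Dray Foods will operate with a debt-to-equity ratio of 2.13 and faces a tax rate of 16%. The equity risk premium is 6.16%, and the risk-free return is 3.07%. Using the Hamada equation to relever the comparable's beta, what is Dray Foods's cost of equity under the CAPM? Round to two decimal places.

14.80%

β_L = β_U × [1 + (1 − t)(D/E)] = 0.683 × [1 + (1 − 0.16) × 2.13]
    = 0.683 × [1 + 0.84 × 2.13] = 0.683 × 2.7892 = 1.9050
E(R) = R_f + β_L × MRP = 3.07% + 1.9050 × 6.16% = 14.80%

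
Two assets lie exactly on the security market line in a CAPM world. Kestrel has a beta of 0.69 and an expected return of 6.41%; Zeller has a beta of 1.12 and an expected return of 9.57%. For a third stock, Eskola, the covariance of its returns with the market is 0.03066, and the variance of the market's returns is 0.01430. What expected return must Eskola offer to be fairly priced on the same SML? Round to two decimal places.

17.10%

MRP = (9.57% − 6.41%) / (1.12 − 0.69) = 7.3488%
R_f = 6.41% − 0.69 × 7.3488% = 1.3393%
β_Eskola = Cov / Var(R_m) = 0.03066 / 0.01430 = 2.1441
E(R_Eskola) = R_f + β × MRP = 1.3393% + 2.1441 × 7.3488% = 17.10%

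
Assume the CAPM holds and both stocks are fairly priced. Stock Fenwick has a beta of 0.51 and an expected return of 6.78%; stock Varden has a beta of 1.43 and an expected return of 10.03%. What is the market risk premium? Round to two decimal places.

Both satisfy E(R) = R_f + β·MRP, so the slope of the SML is
MRP = (10.03% − 6.78%) / (1.43 − 0.51) = 3.25% / 0.92 = 3.5326%

3.53%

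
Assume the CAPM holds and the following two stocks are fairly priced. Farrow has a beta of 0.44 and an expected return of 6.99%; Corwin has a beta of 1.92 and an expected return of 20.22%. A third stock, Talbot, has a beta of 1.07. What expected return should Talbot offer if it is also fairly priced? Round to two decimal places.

MRP (SML slope) = (20.22% − 6.99%) / (1.92 − 0.44) = 13.23% / 1.48 = 8.9392%
R_f (intercept) = 6.99% − 0.44 × 8.9392% = 3.0568%
E(R_Talbot) = R_f + β × MRP = 3.0568% + 1.07 × 8.9392% = 12.62%

12.62%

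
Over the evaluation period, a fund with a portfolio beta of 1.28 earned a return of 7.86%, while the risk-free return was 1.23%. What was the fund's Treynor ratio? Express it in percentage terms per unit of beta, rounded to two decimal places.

Treynor = (R_P − R_f) / β_P = (7.86% − 1.23%) / 1.2800 = 6.63% / 1.2800 = 5.18%

5.18%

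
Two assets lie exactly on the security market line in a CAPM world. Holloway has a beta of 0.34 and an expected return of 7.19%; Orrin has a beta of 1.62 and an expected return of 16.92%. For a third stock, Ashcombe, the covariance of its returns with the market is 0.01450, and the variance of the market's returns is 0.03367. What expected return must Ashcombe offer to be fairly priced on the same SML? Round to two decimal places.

MRP = (16.92% − 7.19%) / (1.62 − 0.34) = 7.6016%
R_f = 7.19% − 0.34 × 7.6016% = 4.6055%
β_Ashcombe = Cov / Var(R_m) = 0.01450 / 0.03367 = 0.4307
E(R_Ashcombe) = R_f + β × MRP = 4.6055% + 0.4307 × 7.6016% = 7.88%

7.88%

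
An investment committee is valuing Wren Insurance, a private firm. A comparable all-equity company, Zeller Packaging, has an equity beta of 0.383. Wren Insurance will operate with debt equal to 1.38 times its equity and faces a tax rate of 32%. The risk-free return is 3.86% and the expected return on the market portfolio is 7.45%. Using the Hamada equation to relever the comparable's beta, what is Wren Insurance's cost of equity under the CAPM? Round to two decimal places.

β_L = β_U × [1 + (1 − t)(D/E)] = 0.383 × [1 + (1 − 0.32) × 1.38]
    = 0.383 × [1 + 0.68 × 1.38] = 0.383 × 1.9384 = 0.7424
MRP = 7.45% − 3.86% = 3.59%
E(R) = R_f + β_L × MRP = 3.86% + 0.7424 × 3.59% = 6.53%

6.53%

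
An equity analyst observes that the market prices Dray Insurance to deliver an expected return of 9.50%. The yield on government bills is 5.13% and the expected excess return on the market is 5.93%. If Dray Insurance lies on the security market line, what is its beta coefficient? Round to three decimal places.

0.737

β = (E(R) − R_f) / MRP = (9.50% − 5.13%) / 5.93% = 4.37% / 5.93% = 0.737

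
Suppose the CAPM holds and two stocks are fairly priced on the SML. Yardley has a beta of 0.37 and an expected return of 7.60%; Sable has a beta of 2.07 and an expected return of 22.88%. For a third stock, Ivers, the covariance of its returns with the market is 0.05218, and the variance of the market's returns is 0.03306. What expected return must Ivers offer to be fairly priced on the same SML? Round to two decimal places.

18.46%

MRP = (22.88% − 7.60%) / (2.07 − 0.37) = 8.9882%
R_f = 7.60% − 0.37 × 8.9882% = 4.2744%
β_Ivers = Cov / Var(R_m) = 0.05218 / 0.03306 = 1.5783
E(R_Ivers) = R_f + β × MRP = 4.2744% + 1.5783 × 8.9882% = 18.46%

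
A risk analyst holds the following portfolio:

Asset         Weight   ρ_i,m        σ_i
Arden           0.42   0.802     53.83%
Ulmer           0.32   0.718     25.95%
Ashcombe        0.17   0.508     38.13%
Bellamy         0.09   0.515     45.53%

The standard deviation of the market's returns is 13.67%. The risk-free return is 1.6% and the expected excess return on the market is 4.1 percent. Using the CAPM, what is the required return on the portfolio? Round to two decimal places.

10.45%

β_Arden = 0.802 × 53.83% / 13.67% = 3.1581
β_Ulmer = 0.718 × 25.95% / 13.67% = 1.3630
β_Ashcombe = 0.508 × 38.13% / 13.67% = 1.4170
β_Bellamy = 0.515 × 45.53% / 13.67% = 1.7153
β_P = Σ w_i β_i = 0.42×3.1581 + 0.32×1.3630 + 0.17×1.4170 + 0.09×1.7153 = 2.1578
E(R_P) = R_f + β_P × MRP = 1.6% + 2.1578 × 4.1% = 10.45%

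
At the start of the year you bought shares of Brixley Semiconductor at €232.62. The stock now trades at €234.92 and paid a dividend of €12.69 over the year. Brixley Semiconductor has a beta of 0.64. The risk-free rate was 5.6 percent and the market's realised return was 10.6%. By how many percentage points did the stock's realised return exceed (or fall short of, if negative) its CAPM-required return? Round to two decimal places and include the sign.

-2.36%

Realised HPR = (P1 + D1 − P0) / P0 = (234.92 + 12.69 − 232.62) / 232.62 = 14.99 / 232.62 = 6.4440%
MRP = 10.6% − 5.6% = 5.00%
CAPM required = R_f + β·MRP = 5.6% + 0.64 × 5.0% = 8.8000%
α = realised − required = 6.4440% − 8.8000% = -2.36%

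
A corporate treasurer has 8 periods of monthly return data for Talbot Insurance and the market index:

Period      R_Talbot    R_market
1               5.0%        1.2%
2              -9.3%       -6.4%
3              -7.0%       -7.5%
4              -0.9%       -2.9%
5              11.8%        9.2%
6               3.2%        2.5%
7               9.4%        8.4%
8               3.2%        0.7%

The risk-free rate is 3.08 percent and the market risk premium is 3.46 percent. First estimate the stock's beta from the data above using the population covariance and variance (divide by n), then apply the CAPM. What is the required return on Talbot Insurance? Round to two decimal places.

Mean R_i = (5.0 − 9.3 − 7.0 − 0.9 + 11.8 + 3.2 + 9.4 + 3.2) / 8 = 1.9250%
Mean R_m = (1.2 − 6.4 − 7.5 − 2.9 + 9.2 + 2.5 + 8.4 + 0.7) / 8 = 0.6500%
Σ(R_i − R̄_i)(R_m − R̄_m) = 308.3800  ⇒  Cov = 308.3800 / 8 = 38.5475
Σ(R_m − R̄_m)² = 265.6200  ⇒  Var(R_m) = 265.6200 / 8 = 33.2025
β = Cov / Var(R_m) = 38.5475 / 33.2025 = 1.1610
E(R) = R_f + β × MRP = 3.08% + 1.1610 × 3.46% = 7.10%

7.10%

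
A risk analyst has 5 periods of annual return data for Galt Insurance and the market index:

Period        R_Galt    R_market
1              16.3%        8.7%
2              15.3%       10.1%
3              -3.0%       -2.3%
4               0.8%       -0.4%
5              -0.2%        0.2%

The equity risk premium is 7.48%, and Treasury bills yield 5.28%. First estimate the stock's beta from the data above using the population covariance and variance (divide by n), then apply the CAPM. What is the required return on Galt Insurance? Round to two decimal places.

Mean R_i = (16.3 + 15.3 − 3.0 + 0.8 − 0.2) / 5 = 5.8400%
Mean R_m = (8.7 + 10.1 − 2.3 − 0.4 + 0.2) / 5 = 3.2600%
Σ(R_i − R̄_i)(R_m − R̄_m) = 207.6880  ⇒  Cov = 207.6880 / 5 = 41.5376
Σ(R_m − R̄_m)² = 130.0520  ⇒  Var(R_m) = 130.0520 / 5 = 26.0104
β = Cov / Var(R_m) = 41.5376 / 26.0104 = 1.5970
E(R) = R_f + β × MRP = 5.28% + 1.5970 × 7.48% = 17.23%

17.23%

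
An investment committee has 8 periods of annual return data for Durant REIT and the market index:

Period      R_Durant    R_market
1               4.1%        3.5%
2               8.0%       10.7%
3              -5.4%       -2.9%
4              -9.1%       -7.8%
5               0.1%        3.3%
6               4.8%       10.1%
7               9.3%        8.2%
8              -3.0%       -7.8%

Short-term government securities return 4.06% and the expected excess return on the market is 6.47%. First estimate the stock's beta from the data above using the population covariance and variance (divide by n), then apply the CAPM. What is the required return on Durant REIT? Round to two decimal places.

9.18%

Mean R_i = (4.1 + 8.0 − 5.4 − 9.1 + 0.1 + 4.8 + 9.3 − 3.0) / 8 = 1.1000%
Mean R_m = (3.5 + 10.7 − 2.9 − 7.8 + 3.3 + 10.1 + 8.2 − 7.8) / 8 = 2.1625%
Σ(R_i − R̄_i)(R_m − R̄_m) = 316.0300  ⇒  Cov = 316.0300 / 8 = 39.5038
Σ(R_m − R̄_m)² = 399.5588  ⇒  Var(R_m) = 399.5588 / 8 = 49.9449
β = Cov / Var(R_m) = 39.5038 / 49.9449 = 0.7909
E(R) = R_f + β × MRP = 4.06% + 0.7909 × 6.47% = 9.18%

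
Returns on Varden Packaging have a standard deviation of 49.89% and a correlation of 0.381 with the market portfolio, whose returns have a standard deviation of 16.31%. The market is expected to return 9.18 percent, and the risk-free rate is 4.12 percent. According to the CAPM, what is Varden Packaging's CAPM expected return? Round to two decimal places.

10.02%

β = ρ × σ_i / σ_m = 0.381 × 49.89% / 16.31% = 1.1654
MRP = 9.18% − 4.12% = 5.06%
E(R) = 4.12% + 1.1654 × 5.06% = 10.02%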